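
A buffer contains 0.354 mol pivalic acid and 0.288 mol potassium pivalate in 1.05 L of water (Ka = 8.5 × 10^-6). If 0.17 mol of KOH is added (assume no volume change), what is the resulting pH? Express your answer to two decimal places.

pH = 5.47

After neutralization: n((CH3)3CCOOH) = 0.184 mol, n((CH3)3CCOO-) = 0.458 mol.
pKa = −log(8.5 × 10^-6) = 5.071
Henderson–Hasselbalch with mole ratio 0.458/0.184: pH = 5.071 + (+0.396)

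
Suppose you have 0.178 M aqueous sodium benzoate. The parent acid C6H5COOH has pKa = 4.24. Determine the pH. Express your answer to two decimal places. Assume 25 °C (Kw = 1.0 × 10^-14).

C6H5COO- is the conjugate base of the weak acid C6H5COOH.
Ka = 10^(−4.24) = 5.75 × 10^-5
Kb = Kw/Ka = 1.0×10^-14 / 5.75 × 10^-5 = 1.74 × 10^-10
From the ICE table, Kb = x²/(0.178 − x) = 1.74 × 10^-10.
Assume x ≪ 0.178: x ≈ √(1.74 × 10^-10 × 0.178) = 5.57 × 10^-6 M
(x/C₀ = 0.0031% < 5%, so the approximation holds.)
pOH = 5.25, so pH = 14.00 − pOH = 8.75

pH = 8.75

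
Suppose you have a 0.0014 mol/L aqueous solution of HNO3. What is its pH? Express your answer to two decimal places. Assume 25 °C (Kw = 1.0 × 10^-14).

pH = 2.85

HNO3 is a strong acid and dissociates completely, so [H+] = 0.0014 M.
pH = -log(0.0014) = 2.85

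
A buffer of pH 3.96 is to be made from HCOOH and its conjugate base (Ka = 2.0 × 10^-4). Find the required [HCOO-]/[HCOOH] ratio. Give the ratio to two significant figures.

pKa = -log(2.0 × 10^-4) = 3.699
pH = pKa + log(r) ⇒ log(r) = 3.96 − 3.699 = +0.261
r = [HCOO-]/[HCOOH] = 10^(+0.261) = 1.82

ratio = 1.8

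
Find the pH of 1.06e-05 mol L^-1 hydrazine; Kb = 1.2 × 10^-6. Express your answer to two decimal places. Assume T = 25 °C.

pH = 8.48

N2H4 + H2O ⇌ N2H5+ + OH-
From the ICE table, Kb = [OH-]²/(1.06e-05 − [OH-]) = 1.2 × 10^-6.
[OH-] is not negligible relative to C₀; solve [OH-]² + 1.2e-06·[OH-] − 1.27e-11 = 0.
[OH-] = [−1.2e-06 + √(1.2e-06² + 5.09e-11)]/2 = 3.02 × 10^-6 M
pOH = 5.52, so pH = 14.00 − pOH = 8.48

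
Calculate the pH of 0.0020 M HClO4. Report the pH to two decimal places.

HClO4 is a strong acid and dissociates completely, so [H+] = 0.0020 M.
pH = -log(0.002) = 2.70

pH = 2.70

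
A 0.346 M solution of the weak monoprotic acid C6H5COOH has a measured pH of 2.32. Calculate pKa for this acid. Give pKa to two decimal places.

pKa = 4.17

[H+] = 10^(-2.32) = 4.79 × 10^-3 M
At equilibrium [HA] = 0.346 − 4.79 × 10^-3 = 3.41 × 10^-1 M
Ka = [H+][A-]/[HA] = (4.79 × 10^-3)² / 3.41 × 10^-1 = 6.73 × 10^-5
pKa = -log(6.73 × 10^-5) = 4.17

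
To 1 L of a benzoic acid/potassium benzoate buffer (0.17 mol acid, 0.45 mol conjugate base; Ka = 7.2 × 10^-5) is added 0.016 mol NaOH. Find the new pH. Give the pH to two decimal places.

pH = 4.62

After neutralization: n(C6H5COOH) = 0.154 mol, n(C6H5COO-) = 0.466 mol.
pKa = −log(7.2 × 10^-5) = 4.143
Henderson–Hasselbalch with mole ratio 0.466/0.154: pH = 4.143 + (+0.481)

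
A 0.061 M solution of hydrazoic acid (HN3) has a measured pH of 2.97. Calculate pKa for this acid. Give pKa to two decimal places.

[H+] = 10^(-2.97) = 1.07 × 10^-3 M
At equilibrium [HA] = 0.061 − 1.07 × 10^-3 = 5.99 × 10^-2 M
Ka = [H+][A-]/[HA] = (1.07 × 10^-3)² / 5.99 × 10^-2 = 1.91 × 10^-5
pKa = -log(1.91 × 10^-5) = 4.72

pKa = 4.72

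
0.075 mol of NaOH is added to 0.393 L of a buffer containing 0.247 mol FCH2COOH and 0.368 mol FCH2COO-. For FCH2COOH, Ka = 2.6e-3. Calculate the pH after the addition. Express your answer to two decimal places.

After neutralization: n(FCH2COOH) = 0.172 mol, n(FCH2COO-) = 0.443 mol.
pKa = −log(2.6 × 10^-3) = 2.585
pH = pKa + log([A⁻]/[HA]) = 2.585 + log(0.443/0.172) = 2.585 +0.411

pH = 3.00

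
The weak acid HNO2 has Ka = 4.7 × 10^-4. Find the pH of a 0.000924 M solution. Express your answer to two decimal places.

HNO2 ⇌ NO2- + H+
Let x = [H+] at equilibrium. Ka = x²/(0.000924 − x).
x is not negligible relative to C₀; solve x² + 0.00047·x − 4.34e-07 = 0.
x = [−0.00047 + √(0.00047² + 1.74e-06)]/2 = 4.65 × 10^-4 M
pH = −log(4.65 × 10^-4) = 3.33

pH = 3.33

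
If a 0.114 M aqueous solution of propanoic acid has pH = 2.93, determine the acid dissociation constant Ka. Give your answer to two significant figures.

Ka = 1.2 × 10^-5

[H+] = 10^(-2.93) = 1.17 × 10^-3 M
At equilibrium [HA] = 0.114 − 1.17 × 10^-3 = 1.13 × 10^-1 M
Ka = [H+][A-]/[HA] = (1.17 × 10^-3)² / 1.13 × 10^-1 = 1.2 × 10^-5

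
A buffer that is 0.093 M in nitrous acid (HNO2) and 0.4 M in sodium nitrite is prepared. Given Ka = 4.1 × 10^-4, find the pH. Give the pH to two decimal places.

pKa = −log(4.1 × 10^-4) = 3.387
Henderson–Hasselbalch: pH = pKa + log([NO2-]/[HNO2]) = 3.387 + log(0.4/0.093)
pH = 3.387 + (+0.634) = 4.02

pH = 4.02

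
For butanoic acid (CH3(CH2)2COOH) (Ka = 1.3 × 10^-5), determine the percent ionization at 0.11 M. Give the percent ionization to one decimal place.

1.1%

CH3(CH2)2COOH ⇌ CH3(CH2)2COO- + H+; let x = [H+] at equilibrium.
x ≈ √(Ka·C₀) = √(1.3 × 10^-5 × 0.11) = 1.20 × 10^-3 M
% ionization = x/C₀ × 100% = 1.20 × 10^-3/0.11 × 100% = 1.1%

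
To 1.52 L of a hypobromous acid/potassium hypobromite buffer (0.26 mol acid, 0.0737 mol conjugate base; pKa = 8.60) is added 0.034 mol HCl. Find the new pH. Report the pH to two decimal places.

pH = 7.73

Added H+ converts OBr- to HOBr: HOBr → 0.294 mol, OBr- → 0.0397 mol.
pH = pKa + log([A⁻]/[HA]) = 8.60 + log(0.0397/0.294) = 8.60 -0.870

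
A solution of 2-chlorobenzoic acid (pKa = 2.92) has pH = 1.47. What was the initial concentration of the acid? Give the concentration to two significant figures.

C₀ = 9.9 × 10^-1 M

[H+] = 10^(-1.47) = 3.39 × 10^-2 M = x
Ka = 10^(−2.92) = 1.20 × 10^-3
Ka = x²/(C₀ − x) ⇒ C₀ = x + x²/Ka
C₀ = 3.39 × 10^-2 + (3.39 × 10^-2)²/(1.20 × 10^-3) = 9.92 × 10^-1 M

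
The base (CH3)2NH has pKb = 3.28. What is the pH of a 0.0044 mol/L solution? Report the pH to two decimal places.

pH = 11.11

(CH3)2NH + H2O ⇌ (CH3)2NH2+ + OH-
Kb = 10^(−3.28) = 5.25 × 10^-4
From the ICE table, Kb = [OH-]²/(0.0044 − [OH-]) = 5.25 × 10^-4.
[OH-] is not negligible relative to C₀; solve [OH-]² + 0.000525·[OH-] − 2.31e-06 = 0.
[OH-] = (−Kb + √(Kb² + 4·Kb·C₀))/2 = 1.28 × 10^-3 M
pOH = −log(1.28 × 10^-3) = 2.89; pH = 14.00 − 2.89 = 11.11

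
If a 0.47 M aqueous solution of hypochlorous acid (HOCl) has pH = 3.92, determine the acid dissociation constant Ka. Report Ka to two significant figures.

[H+] = 10^(-3.92) = 1.20 × 10^-4 M
At equilibrium [HA] = 0.47 − 1.20 × 10^-4 = 4.70 × 10^-1 M
Ka = [H+][A-]/[HA] = (1.20 × 10^-4)² / 4.70 × 10^-1 = 3.1 × 10^-8

Ka = 3.1 × 10^-8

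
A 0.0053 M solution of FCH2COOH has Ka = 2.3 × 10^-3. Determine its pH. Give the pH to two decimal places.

pH = 2.60

FCH2COOH ⇌ FCH2COO- + H+
From the ICE table, Ka = x²/(0.0053 − x) = 2.3 × 10^-3.
The 5% rule fails; solving x² + Ka·x − Ka·C₀ = 0 exactly:
x = (−Ka + √(Ka² + 4·Ka·C₀))/2 = 2.53 × 10^-3 M
pH = −log(2.53 × 10^-3) = 2.60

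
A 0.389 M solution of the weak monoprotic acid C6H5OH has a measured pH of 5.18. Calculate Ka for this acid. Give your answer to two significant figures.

Ka = 1.1 × 10^-10

[H+] = 10^(-5.18) = 6.61 × 10^-6 M
At equilibrium [HA] = 0.389 − 6.61 × 10^-6 = 3.89 × 10^-1 M
Ka = [H+][A-]/[HA] = (6.61 × 10^-6)² / 3.89 × 10^-1 = 1.1 × 10^-10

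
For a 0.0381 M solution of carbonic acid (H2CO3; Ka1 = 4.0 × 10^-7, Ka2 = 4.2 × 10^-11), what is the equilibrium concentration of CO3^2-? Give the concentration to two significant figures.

4.2 × 10^-11 M

First ionization gives [H+] ≈ [HCO3-] = 1.23 × 10^-4 M.
Second step: Ka2 = [H+][CO3^2-]/[HCO3-] ≈ [CO3^2-] (since [H+] ≈ [HCO3-]).
So [CO3^2-] ≈ Ka2.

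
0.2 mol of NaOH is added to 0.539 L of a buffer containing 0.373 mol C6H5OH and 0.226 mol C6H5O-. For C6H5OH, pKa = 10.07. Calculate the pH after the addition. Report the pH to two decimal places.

After neutralization: n(C6H5OH) = 0.173 mol, n(C6H5O-) = 0.426 mol.
Henderson–Hasselbalch with mole ratio 0.426/0.173: pH = 10.07 + (+0.391)

pH = 10.46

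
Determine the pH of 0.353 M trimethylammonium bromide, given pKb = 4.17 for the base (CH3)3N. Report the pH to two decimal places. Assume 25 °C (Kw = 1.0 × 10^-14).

(CH3)3NH+ is the conjugate acid of the weak base (CH3)3N.
Kb = 10^(−4.17) = 6.76 × 10^-5
Ka = Kw/Kb = 1.0×10^-14 / 6.76 × 10^-5 = 1.48 × 10^-10
From the ICE table, Ka = x²/(0.353 − x) = 1.48 × 10^-10.
Neglecting x in the denominator: x = √(1.48 × 10^-10 × 0.353) = 7.23 × 10^-6 M
Check: 0.002% ionized — well under 5%, approximation valid.
pH = −log(7.23 × 10^-6) = 5.14

pH = 5.14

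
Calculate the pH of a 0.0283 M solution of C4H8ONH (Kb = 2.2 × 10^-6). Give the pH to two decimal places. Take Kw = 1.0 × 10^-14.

pH = 10.40

C4H8ONH + H2O ⇌ C4H8ONH2+ + OH-
From the ICE table, Kb = [OH-]²/(0.0283 − [OH-]) = 2.2 × 10^-6.
Since Kb ≪ C₀, [OH-] ≈ √(Kb·C₀) = 2.50 × 10^-4 M.
Check: 0.88% ionized — well under 5%, approximation valid.
pOH = −log(2.50 × 10^-4) = 3.60; pH = 14.00 − 3.60 = 10.40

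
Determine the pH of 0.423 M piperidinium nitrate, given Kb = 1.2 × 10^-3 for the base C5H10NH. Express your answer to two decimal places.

pH = 5.73

C5H10NH2+ is the conjugate acid of the weak base C5H10NH.
Ka = Kw/Kb = 1.0×10^-14 / 1.2 × 10^-3 = 8.33 × 10^-12
Ka = [H+]²/(0.423 − [H+]) = 8.33 × 10^-12
Since Ka ≪ C₀, [H+] ≈ √(Ka·C₀) = 1.88 × 10^-6 M.
pH = −log(1.88 × 10^-6) = 5.73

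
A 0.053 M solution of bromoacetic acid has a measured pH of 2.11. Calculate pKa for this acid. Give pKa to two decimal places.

[H+] = 10^(-2.11) = 7.76 × 10^-3 M
At equilibrium [HA] = 0.053 − 7.76 × 10^-3 = 4.52 × 10^-2 M
Ka = [H+][A-]/[HA] = (7.76 × 10^-3)² / 4.52 × 10^-2 = 1.33 × 10^-3
pKa = -log(1.33 × 10^-3) = 2.88

pKa = 2.88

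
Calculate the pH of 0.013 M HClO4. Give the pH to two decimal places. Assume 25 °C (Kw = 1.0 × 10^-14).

HClO4 is a strong acid and dissociates completely, so [H+] = 0.013 M.
pH = -log(0.013) = 1.89

pH = 1.89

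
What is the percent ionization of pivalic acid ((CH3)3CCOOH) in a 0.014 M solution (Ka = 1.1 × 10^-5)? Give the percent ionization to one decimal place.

(CH3)3CCOOH ⇌ (CH3)3CCOO- + H+; let x = [H+] at equilibrium.
x ≈ √(Ka·C₀) = √(1.1 × 10^-5 × 0.014) = 3.92 × 10^-4 M
% ionization = x/C₀ × 100% = 3.92 × 10^-4/0.014 × 100% = 2.8%

2.8%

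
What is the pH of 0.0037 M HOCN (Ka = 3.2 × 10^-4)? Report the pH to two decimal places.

HOCN ⇌ OCN- + H+
Let x = [H+] at equilibrium. Ka = x²/(0.0037 − x).
The 5% rule fails; solving x² + Ka·x − Ka·C₀ = 0 exactly:
x = [−0.00032 + √(0.00032² + 4.74e-06)]/2 = 9.40 × 10^-4 M
pH = −log(9.40 × 10^-4) = 3.03

pH = 3.03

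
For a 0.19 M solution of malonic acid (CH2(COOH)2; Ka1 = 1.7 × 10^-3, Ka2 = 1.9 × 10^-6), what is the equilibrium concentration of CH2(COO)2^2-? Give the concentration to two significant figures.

First ionization gives [H+] ≈ [CH2(COOH)COO-] = 1.71 × 10^-2 M.
Second step: Ka2 = [H+][CH2(COO)2^2-]/[CH2(COOH)COO-] ≈ [CH2(COO)2^2-] (since [H+] ≈ [CH2(COOH)COO-]).
So [CH2(COO)2^2-] ≈ Ka2.

1.9 × 10^-6 M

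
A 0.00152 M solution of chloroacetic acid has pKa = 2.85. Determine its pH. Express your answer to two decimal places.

ClCH2COOH ⇌ ClCH2COO- + H+
Ka = 10^(−2.85) = 1.41 × 10^-3
From the ICE table, Ka = x²/(0.00152 − x) = 1.41 × 10^-3.
x is not negligible relative to C₀; solve x² + 0.00141·x − 2.14e-06 = 0.
x = [−0.00141 + √(0.00141² + 8.57e-06)]/2 = 9.20 × 10^-4 M
pH = −log(9.20 × 10^-4) = 3.04

pH = 3.04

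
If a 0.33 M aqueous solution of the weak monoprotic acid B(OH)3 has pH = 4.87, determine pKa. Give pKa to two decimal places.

pKa = 9.26

[H+] = 10^(-4.87) = 1.35 × 10^-5 M
At equilibrium [HA] = 0.33 − 1.35 × 10^-5 = 3.30 × 10^-1 M
Ka = [H+][A-]/[HA] = (1.35 × 10^-5)² / 3.30 × 10^-1 = 5.52 × 10^-10
pKa = -log(5.52 × 10^-10) = 9.26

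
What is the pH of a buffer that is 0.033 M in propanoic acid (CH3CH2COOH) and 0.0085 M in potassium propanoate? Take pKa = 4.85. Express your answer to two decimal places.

Henderson–Hasselbalch: pH = pKa + log([CH3CH2COO-]/[CH3CH2COOH]) = 4.85 + log(0.0085/0.033)
pH = 4.85 + (-0.589) = 4.26

pH = 4.26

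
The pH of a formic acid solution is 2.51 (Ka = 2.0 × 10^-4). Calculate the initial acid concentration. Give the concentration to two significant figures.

[H+] = 10^(-2.51) = 3.09 × 10^-3 M = x
Ka = x²/(C₀ − x) ⇒ C₀ = x + x²/Ka
C₀ = 3.09 × 10^-3 + (3.09 × 10^-3)²/(2.0 × 10^-4) = 5.08 × 10^-2 M

C₀ = 5.1 × 10^-2 M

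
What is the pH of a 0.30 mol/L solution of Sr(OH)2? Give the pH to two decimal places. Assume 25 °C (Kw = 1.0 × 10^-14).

Sr(OH)2 is a strong base (each formula unit releases 2 OH-); [OH-] = 0.6 M.
pOH = -log(0.6) = 0.22
pH = 14.00 - 0.22 = 13.78

pH = 13.78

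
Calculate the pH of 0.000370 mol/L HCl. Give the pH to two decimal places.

pH = 3.43

HCl is a strong acid and dissociates completely, so [H+] = 0.000370 M.
pH = -log(0.00037) = 3.43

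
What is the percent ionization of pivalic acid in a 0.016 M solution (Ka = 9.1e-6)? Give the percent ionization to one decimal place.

(CH3)3CCOOH ⇌ (CH3)3CCOO- + H+; let x = [H+] at equilibrium.
x ≈ √(Ka·C₀) = √(9.1 × 10^-6 × 0.016) = 3.82 × 10^-4 M
% ionization = x/C₀ × 100% = 3.82 × 10^-4/0.016 × 100% = 2.4%

2.4%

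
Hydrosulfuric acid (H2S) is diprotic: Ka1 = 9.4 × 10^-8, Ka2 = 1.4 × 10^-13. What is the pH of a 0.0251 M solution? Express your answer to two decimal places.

pH = 4.31

Ka1 ≫ Ka2, so treat the first dissociation as the only significant source of H+.
Ka1 = x²/(0.0251 − x) = 9.4 × 10^-8
x ≈ √(9.4 × 10^-8 × 0.0251) = 4.86 × 10^-5 M
pH = −log(4.86 × 10^-5) = 4.31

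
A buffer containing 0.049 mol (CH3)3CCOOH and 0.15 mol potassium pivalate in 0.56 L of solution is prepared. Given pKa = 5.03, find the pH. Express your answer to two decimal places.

pH = 5.52

Henderson–Hasselbalch: pH = pKa + log([(CH3)3CCOO-]/[(CH3)3CCOOH]) = 5.03 + log(0.15/0.049)
pH = 5.03 + (+0.486) = 5.52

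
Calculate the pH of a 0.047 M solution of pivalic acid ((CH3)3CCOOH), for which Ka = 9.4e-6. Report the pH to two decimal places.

(CH3)3CCOOH ⇌ (CH3)3CCOO- + H+
Ka = x²/(0.047 − x) = 9.4 × 10^-6
Assume x ≪ 0.047: x ≈ √(9.4 × 10^-6 × 0.047) = 6.65 × 10^-4 M
pH = −log(6.65 × 10^-4) = 3.18

pH = 3.18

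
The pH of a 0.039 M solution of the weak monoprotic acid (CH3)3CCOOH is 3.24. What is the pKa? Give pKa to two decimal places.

pKa = 5.06

[H+] = 10^(-3.24) = 5.75 × 10^-4 M
At equilibrium [HA] = 0.039 − 5.75 × 10^-4 = 3.84 × 10^-2 M
Ka = [H+][A-]/[HA] = (5.75 × 10^-4)² / 3.84 × 10^-2 = 8.61 × 10^-6
pKa = -log(8.61 × 10^-6) = 5.06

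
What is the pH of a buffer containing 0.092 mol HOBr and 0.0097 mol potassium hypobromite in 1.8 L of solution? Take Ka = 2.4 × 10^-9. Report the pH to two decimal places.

pH = 7.64

pKa = −log(2.4 × 10^-9) = 8.620
Using pH = pKa + log([base]/[acid]) with [base]/[acid] = 0.0097/0.092:
pH = 8.620 + (-0.977) = 7.64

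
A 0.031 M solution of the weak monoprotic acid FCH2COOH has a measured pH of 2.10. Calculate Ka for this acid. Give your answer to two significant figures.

Ka = 2.7 × 10^-3

[H+] = 10^(-2.10) = 7.94 × 10^-3 M
At equilibrium [HA] = 0.031 − 7.94 × 10^-3 = 2.31 × 10^-2 M
Ka = [H+][A-]/[HA] = (7.94 × 10^-3)² / 2.31 × 10^-2 = 2.7 × 10^-3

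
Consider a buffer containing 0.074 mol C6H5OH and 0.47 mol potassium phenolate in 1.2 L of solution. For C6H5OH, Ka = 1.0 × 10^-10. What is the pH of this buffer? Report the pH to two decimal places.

pKa = −log(1.0 × 10^-10) = 10.000
Henderson–Hasselbalch: pH = pKa + log([C6H5O-]/[C6H5OH]) = 10.000 + log(0.47/0.074)
pH = 10.000 + (+0.803) = 10.80

pH = 10.80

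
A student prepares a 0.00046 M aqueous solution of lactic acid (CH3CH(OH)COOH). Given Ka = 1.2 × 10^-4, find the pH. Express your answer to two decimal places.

CH3CH(OH)COOH ⇌ CH3CH(OH)COO- + H+
Ka = [H+]²/(0.00046 − [H+]) = 1.2 × 10^-4
The 5% rule fails; solving [H+]² + Ka·[H+] − Ka·C₀ = 0 exactly:
[H+] = (−Ka + √(Ka² + 4·Ka·C₀))/2 = 1.82 × 10^-4 M
pH = −log(1.82 × 10^-4) = 3.74

pH = 3.74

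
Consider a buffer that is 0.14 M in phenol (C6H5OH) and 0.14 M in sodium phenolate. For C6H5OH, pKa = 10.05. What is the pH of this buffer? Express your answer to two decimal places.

Using pH = pKa + log([base]/[acid]) with [base]/[acid] = 0.14/0.14:
pH = 10.05 + (+0.000) = 10.05

pH = 10.05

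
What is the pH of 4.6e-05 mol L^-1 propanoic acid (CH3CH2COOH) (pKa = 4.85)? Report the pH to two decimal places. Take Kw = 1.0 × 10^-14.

CH3CH2COOH ⇌ CH3CH2COO- + H+
Ka = 10^(−4.85) = 1.41 × 10^-5
From the ICE table, Ka = [H+]²/(4.6e-05 − [H+]) = 1.41 × 10^-5.
[H+] is not negligible relative to C₀; solve [H+]² + 1.41e-05·[H+] − 6.49e-10 = 0.
[H+] = [−1.41e-05 + √(1.41e-05² + 2.59e-09)]/2 = 1.94 × 10^-5 M
pH = −log(1.94 × 10^-5) = 4.71

pH = 4.71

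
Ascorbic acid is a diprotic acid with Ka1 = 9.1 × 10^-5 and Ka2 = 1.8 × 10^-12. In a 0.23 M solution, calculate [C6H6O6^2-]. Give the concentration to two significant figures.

First ionization gives [H+] ≈ [HC6H6O6-] = 4.57 × 10^-3 M.
Second step: Ka2 = [H+][C6H6O6^2-]/[HC6H6O6-] ≈ [C6H6O6^2-] (since [H+] ≈ [HC6H6O6-]).
So [C6H6O6^2-] ≈ Ka2.

1.8 × 10^-12 M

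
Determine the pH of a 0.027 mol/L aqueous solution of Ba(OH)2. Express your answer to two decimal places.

Ba(OH)2 is a strong base (each formula unit releases 2 OH-); [OH-] = 0.054 M.
pOH = -log(0.054) = 1.27
pH = 14.00 - 1.27 = 12.73

pH = 12.73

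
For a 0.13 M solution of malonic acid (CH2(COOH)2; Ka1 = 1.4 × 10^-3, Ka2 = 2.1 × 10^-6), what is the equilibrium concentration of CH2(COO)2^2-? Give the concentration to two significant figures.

2.1 × 10^-6 M

First ionization gives [H+] ≈ [CH2(COOH)COO-] = 1.28 × 10^-2 M.
Second step: Ka2 = [H+][CH2(COO)2^2-]/[CH2(COOH)COO-] ≈ [CH2(COO)2^2-] (since [H+] ≈ [CH2(COOH)COO-]).
So [CH2(COO)2^2-] ≈ Ka2.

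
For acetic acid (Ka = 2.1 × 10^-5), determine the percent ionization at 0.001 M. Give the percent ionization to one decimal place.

13.5%

CH3COOH ⇌ CH3COO- + H+; let x = [H+] at equilibrium.
Solve x² + 2.1e-05x − 2.1e-08 = 0 → x = 1.35 × 10^-4 M
% ionization = x/C₀ × 100% = 1.35 × 10^-4/0.001 × 100% = 13.5%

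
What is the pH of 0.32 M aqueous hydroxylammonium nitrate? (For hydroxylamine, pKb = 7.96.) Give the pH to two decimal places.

NH3OH+ is the conjugate acid of the weak base NH2OH.
Kb = 10^(−7.96) = 1.10 × 10^-8
Ka = Kw/Kb = 1.0×10^-14 / 1.10 × 10^-8 = 9.09 × 10^-7
From the ICE table, Ka = x²/(0.32 − x) = 9.09 × 10^-7.
Assume x ≪ 0.32: x ≈ √(9.09 × 10^-7 × 0.32) = 5.39 × 10^-4 M
pH = −log(5.39 × 10^-4) = 3.27

pH = 3.27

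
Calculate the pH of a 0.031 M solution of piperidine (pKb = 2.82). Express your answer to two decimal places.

pH = 11.79

C5H10NH + H2O ⇌ C5H10NH2+ + OH-
Kb = 10^(−2.82) = 1.51 × 10^-3
Kb = [OH-]²/(0.031 − [OH-]) = 1.51 × 10^-3
The 5% rule fails; solving [OH-]² + Kb·[OH-] − Kb·C₀ = 0 exactly:
[OH-] = [−0.00151 + √(0.00151² + 0.000187)]/2 = 6.13 × 10^-3 M
pOH = −log(6.13 × 10^-3) = 2.21; pH = 14.00 − 2.21 = 11.79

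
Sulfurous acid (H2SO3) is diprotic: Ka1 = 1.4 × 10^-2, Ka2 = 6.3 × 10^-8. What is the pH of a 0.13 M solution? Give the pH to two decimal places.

pH = 1.44

Ka1 ≫ Ka2, so treat the first dissociation as the only significant source of H+.
Ka1 = x²/(0.13 − x) = 1.4 × 10^-2
Solving the quadratic: x = (−Ka1 + √(Ka1² + 4·Ka1·C₀))/2 = 3.62 × 10^-2 M
pH = −log(3.62 × 10^-2) = 1.44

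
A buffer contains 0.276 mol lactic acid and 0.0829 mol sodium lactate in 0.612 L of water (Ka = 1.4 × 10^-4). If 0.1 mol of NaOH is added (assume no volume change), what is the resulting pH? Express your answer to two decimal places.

pH = 3.87

OH- converts CH3CH(OH)COOH to CH3CH(OH)COO-: CH3CH(OH)COOH → 0.176 mol, CH3CH(OH)COO- → 0.183 mol.
pKa = −log(1.4 × 10^-4) = 3.854
Henderson–Hasselbalch with mole ratio 0.183/0.176: pH = 3.854 + (+0.017)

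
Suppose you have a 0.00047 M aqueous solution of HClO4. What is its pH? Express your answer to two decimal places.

HClO4 is a strong acid and dissociates completely, so [H+] = 0.00047 M.
pH = -log(0.00047) = 3.33

pH = 3.33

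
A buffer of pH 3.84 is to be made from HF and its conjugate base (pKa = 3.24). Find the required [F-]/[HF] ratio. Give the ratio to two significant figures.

ratio = 4.0

pH = pKa + log(r) ⇒ log(r) = 3.84 − 3.24 = +0.60
r = [F-]/[HF] = 10^(+0.60) = 3.98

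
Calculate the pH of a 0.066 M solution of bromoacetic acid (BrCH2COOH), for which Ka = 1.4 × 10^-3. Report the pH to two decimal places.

BrCH2COOH ⇌ BrCH2COO- + H+
From the ICE table, Ka = [H+]²/(0.066 − [H+]) = 1.4 × 10^-3.
Here C₀/Ka ≈ 47.1, so the small-[H+] approximation fails. Use the quadratic:
[H+] = (−Ka + √(Ka² + 4·Ka·C₀))/2 = 8.94 × 10^-3 M
pH = −log(8.94 × 10^-3) = 2.05

pH = 2.05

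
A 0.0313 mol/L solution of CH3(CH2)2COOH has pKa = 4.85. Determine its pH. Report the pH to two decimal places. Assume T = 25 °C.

CH3(CH2)2COOH ⇌ CH3(CH2)2COO- + H+
Ka = 10^(−4.85) = 1.41 × 10^-5
Ka = [H+]²/(0.0313 − [H+]) = 1.41 × 10^-5
Neglecting [H+] in the denominator: [H+] = √(1.41 × 10^-5 × 0.0313) = 6.64 × 10^-4 M
pH = −log(6.64 × 10^-4) = 3.18

pH = 3.18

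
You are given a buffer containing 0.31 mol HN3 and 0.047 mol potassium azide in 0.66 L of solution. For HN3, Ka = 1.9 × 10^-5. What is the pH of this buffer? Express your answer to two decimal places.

pKa = −log(1.9 × 10^-5) = 4.721
Using pH = pKa + log([base]/[acid]) with [base]/[acid] = 0.047/0.31:
pH = 4.721 + (-0.819) = 3.90

pH = 3.90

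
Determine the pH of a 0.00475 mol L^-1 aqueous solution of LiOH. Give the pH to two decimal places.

LiOH is a strong base; [OH-] = 0.00475 M.
pOH = -log(0.00475) = 2.32
pH = 14.00 - 2.32 = 11.68

pH = 11.68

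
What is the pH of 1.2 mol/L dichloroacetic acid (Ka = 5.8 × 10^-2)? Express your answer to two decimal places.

pH = 0.63

Cl2CHCOOH ⇌ Cl2CHCOO- + H+
From the ICE table, Ka = [H+]²/(1.2 − [H+]) = 5.8 × 10^-2.
[H+] is not negligible relative to C₀; solve [H+]² + 0.058·[H+] − 0.0696 = 0.
[H+] = (−Ka + √(Ka² + 4·Ka·C₀))/2 = 2.36 × 10^-1 M
pH = −log(2.36 × 10^-1) = 0.63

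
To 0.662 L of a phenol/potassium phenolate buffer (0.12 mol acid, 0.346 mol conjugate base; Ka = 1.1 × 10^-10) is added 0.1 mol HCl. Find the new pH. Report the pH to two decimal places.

pH = 10.01

Added H+ converts C6H5O- to C6H5OH: C6H5OH → 0.22 mol, C6H5O- → 0.246 mol.
pKa = −log(1.1 × 10^-10) = 9.959
pH = pKa + log(n_C6H5O-/n_C6H5OH) = 9.959 + log(0.246/0.22) = 9.959 + (+0.049)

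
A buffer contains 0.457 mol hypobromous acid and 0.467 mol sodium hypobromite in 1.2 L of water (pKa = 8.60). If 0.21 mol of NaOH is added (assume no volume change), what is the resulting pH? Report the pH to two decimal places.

pH = 9.04

OH- converts HOBr to OBr-: HOBr → 0.247 mol, OBr- → 0.677 mol.
Henderson–Hasselbalch with mole ratio 0.677/0.247: pH = 8.60 + (+0.438)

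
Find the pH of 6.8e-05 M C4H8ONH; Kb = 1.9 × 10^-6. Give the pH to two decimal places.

C4H8ONH + H2O ⇌ C4H8ONH2+ + OH-
Kb = x²/(6.8e-05 − x) = 1.9 × 10^-6
The 5% rule fails; solving x² + Kb·x − Kb·C₀ = 0 exactly:
x = [−1.9e-06 + √(1.9e-06² + 5.17e-10)]/2 = 1.05 × 10^-5 M
pOH = 4.98, so pH = 14.00 − pOH = 9.02

pH = 9.02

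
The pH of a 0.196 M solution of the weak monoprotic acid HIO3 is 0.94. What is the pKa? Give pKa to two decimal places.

[H+] = 10^(-0.94) = 1.15 × 10^-1 M
At equilibrium [HA] = 0.196 − 1.15 × 10^-1 = 8.10 × 10^-2 M
Ka = [H+][A-]/[HA] = (1.15 × 10^-1)² / 8.10 × 10^-2 = 1.63 × 10^-1
pKa = -log(1.63 × 10^-1) = 0.79

pKa = 0.79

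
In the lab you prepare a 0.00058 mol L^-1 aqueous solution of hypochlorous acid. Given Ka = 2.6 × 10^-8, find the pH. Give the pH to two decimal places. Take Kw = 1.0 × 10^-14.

pH = 5.41

HOCl ⇌ OCl- + H+
Ka = [H+]²/(0.00058 − [H+]) = 2.6 × 10^-8
Since Ka ≪ C₀, [H+] ≈ √(Ka·C₀) = 3.88 × 10^-6 M.
pH = −log[H+] = −log(3.88 × 10^-6) = 5.41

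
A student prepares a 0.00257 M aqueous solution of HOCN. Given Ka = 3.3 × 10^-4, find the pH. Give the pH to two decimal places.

pH = 3.11

HOCN ⇌ OCN- + H+
From the ICE table, Ka = [H+]²/(0.00257 − [H+]) = 3.3 × 10^-4.
[H+] is not negligible relative to C₀; solve [H+]² + 0.00033·[H+] − 8.48e-07 = 0.
[H+] = (−Ka + √(Ka² + 4·Ka·C₀))/2 = 7.71 × 10^-4 M
pH = −log(7.71 × 10^-4) = 3.11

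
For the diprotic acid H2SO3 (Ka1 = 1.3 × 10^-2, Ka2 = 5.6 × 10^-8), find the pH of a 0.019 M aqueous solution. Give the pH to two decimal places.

Since Ka1 ≫ Ka2, the first ionization dominates [H+].
Ka1 = x²/(0.019 − x) = 1.3 × 10^-2
Solving the quadratic: x = (−Ka1 + √(Ka1² + 4·Ka1·C₀))/2 = 1.05 × 10^-2 M
pH = −log(1.05 × 10^-2) = 1.98

pH = 1.98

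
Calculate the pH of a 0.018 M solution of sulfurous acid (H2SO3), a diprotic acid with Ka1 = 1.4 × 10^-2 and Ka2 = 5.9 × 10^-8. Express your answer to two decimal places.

Since Ka1 ≫ Ka2, the first ionization dominates [H+].
Ka1 = x²/(0.018 − x) = 1.4 × 10^-2
Solving the quadratic: x = (−Ka1 + √(Ka1² + 4·Ka1·C₀))/2 = 1.03 × 10^-2 M
pH = −log(1.03 × 10^-2) = 1.99

pH = 1.99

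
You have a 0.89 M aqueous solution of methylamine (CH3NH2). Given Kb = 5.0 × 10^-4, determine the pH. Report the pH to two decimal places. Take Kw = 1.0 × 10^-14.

CH3NH2 + H2O ⇌ CH3NH3+ + OH-
Kb = x²/(0.89 − x) = 5.0 × 10^-4
Assume x ≪ 0.89: x ≈ √(5.0 × 10^-4 × 0.89) = 2.11 × 10^-2 M
pOH = 1.68, so pH = 14.00 − pOH = 12.32

pH = 12.32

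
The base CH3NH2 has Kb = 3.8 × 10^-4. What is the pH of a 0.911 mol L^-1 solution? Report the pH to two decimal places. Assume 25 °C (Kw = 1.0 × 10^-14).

pH = 12.27

CH3NH2 + H2O ⇌ CH3NH3+ + OH-
Kb = [OH-]²/(0.911 − [OH-]) = 3.8 × 10^-4
Since Kb ≪ C₀, [OH-] ≈ √(Kb·C₀) = 1.86 × 10^-2 M.
pOH = 1.73, so pH = 14.00 − pOH = 12.27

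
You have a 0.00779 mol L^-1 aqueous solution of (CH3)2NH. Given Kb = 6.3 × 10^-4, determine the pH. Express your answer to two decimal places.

(CH3)2NH + H2O ⇌ (CH3)2NH2+ + OH-
Kb = [OH-]²/(0.00779 − [OH-]) = 6.3 × 10^-4
The 5% rule fails; solving [OH-]² + Kb·[OH-] − Kb·C₀ = 0 exactly:
[OH-] = (−Kb + √(Kb² + 4·Kb·C₀))/2 = 1.92 × 10^-3 M
pOH = 2.72, so pH = 14.00 − pOH = 11.28

pH = 11.28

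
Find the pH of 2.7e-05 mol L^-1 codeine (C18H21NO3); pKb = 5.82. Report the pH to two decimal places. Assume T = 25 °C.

C18H21NO3 + H2O ⇌ C18H22NO3+ + OH-
Kb = 10^(−5.82) = 1.51 × 10^-6
Let x = [OH-] at equilibrium. Kb = x²/(2.7e-05 − x).
x is not negligible relative to C₀; solve x² + 1.51e-06·x − 4.08e-11 = 0.
x = [−1.51e-06 + √(1.51e-06² + 1.63e-10)]/2 = 5.67 × 10^-6 M
pOH = 5.25, so pH = 14.00 − pOH = 8.75

pH = 8.75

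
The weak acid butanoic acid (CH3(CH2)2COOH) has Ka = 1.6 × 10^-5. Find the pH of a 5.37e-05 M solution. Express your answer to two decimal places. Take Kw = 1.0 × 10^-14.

pH = 4.65

CH3(CH2)2COOH ⇌ CH3(CH2)2COO- + H+
Ka = [H+]²/(5.37e-05 − [H+]) = 1.6 × 10^-5
Here C₀/Ka ≈ 3.36, so the small-[H+] approximation fails. Use the quadratic:
[H+] = (−Ka + √(Ka² + 4·Ka·C₀))/2 = 2.24 × 10^-5 M
pH = −log[H+] = −log(2.24 × 10^-5) = 4.65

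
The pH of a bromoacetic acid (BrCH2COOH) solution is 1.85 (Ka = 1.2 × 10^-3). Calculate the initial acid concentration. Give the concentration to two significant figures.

C₀ = 1.8 × 10^-1 M

[H+] = 10^(-1.85) = 1.41 × 10^-2 M = x
Ka = x²/(C₀ − x) ⇒ C₀ = x + x²/Ka
C₀ = 1.41 × 10^-2 + (1.41 × 10^-2)²/(1.2 × 10^-3) = 1.80 × 10^-1 M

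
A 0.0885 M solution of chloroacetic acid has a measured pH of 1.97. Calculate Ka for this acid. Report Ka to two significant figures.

Ka = 1.5 × 10^-3

[H+] = 10^(-1.97) = 1.07 × 10^-2 M
At equilibrium [HA] = 0.0885 − 1.07 × 10^-2 = 7.78 × 10^-2 M
Ka = [H+][A-]/[HA] = (1.07 × 10^-2)² / 7.78 × 10^-2 = 1.5 × 10^-3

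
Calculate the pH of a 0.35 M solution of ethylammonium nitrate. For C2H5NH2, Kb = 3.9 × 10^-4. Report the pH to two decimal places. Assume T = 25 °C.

C2H5NH3+ is the conjugate acid of the weak base C2H5NH2.
Ka = Kw/Kb = 1.0×10^-14 / 3.9 × 10^-4 = 2.56 × 10^-11
Ka = [H+]²/(0.35 − [H+]) = 2.56 × 10^-11
Neglecting [H+] in the denominator: [H+] = √(2.56 × 10^-11 × 0.35) = 2.99 × 10^-6 M
([H+]/C₀ = 0.00086% < 5%, so the approximation holds.)
pH = −log(2.99 × 10^-6) = 5.52

pH = 5.52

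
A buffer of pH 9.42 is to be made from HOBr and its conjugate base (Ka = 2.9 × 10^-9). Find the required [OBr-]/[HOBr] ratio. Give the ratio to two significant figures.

ratio = 7.6

pKa = -log(2.9 × 10^-9) = 8.538
pH = pKa + log(r) ⇒ log(r) = 9.42 − 8.538 = +0.882
r = [OBr-]/[HOBr] = 10^(+0.882) = 7.62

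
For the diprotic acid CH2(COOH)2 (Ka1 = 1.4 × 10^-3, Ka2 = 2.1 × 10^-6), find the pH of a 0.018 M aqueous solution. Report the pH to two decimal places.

pH = 2.36

Since Ka1 ≫ Ka2, the first ionization dominates [H+].
Ka1 = x²/(0.018 − x) = 1.4 × 10^-3
Solving the quadratic: x = (−Ka1 + √(Ka1² + 4·Ka1·C₀))/2 = 4.37 × 10^-3 M
pH = −log(4.37 × 10^-3) = 2.36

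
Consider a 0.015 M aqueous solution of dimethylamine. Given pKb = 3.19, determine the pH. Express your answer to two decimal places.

pH = 11.45

(CH3)2NH + H2O ⇌ (CH3)2NH2+ + OH-
Kb = 10^(−3.19) = 6.46 × 10^-4
From the ICE table, Kb = [OH-]²/(0.015 − [OH-]) = 6.46 × 10^-4.
[OH-] is not negligible relative to C₀; solve [OH-]² + 0.000646·[OH-] − 9.69e-06 = 0.
[OH-] = [−0.000646 + √(0.000646² + 3.88e-05)]/2 = 2.81 × 10^-3 M
pOH = −log(2.81 × 10^-3) = 2.55; pH = 14.00 − 2.55 = 11.45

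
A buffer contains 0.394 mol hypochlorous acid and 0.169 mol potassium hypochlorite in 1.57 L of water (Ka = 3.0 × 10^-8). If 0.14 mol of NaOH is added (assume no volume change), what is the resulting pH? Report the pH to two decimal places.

After neutralization: n(HOCl) = 0.254 mol, n(OCl-) = 0.309 mol.
pKa = −log(3.0 × 10^-8) = 7.523
pH = pKa + log([A⁻]/[HA]) = 7.523 + log(0.309/0.254) = 7.523 +0.085

pH = 7.61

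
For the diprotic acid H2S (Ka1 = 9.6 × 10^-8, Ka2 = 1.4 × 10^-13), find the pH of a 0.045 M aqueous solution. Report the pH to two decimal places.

Since Ka1 ≫ Ka2, the first ionization dominates [H+].
Ka1 = x²/(0.045 − x) = 9.6 × 10^-8
x ≈ √(9.6 × 10^-8 × 0.045) = 6.57 × 10^-5 M
pH = −log(6.57 × 10^-5) = 4.18

pH = 4.18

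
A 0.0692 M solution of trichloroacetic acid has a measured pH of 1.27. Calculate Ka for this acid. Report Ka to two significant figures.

Ka = 1.9 × 10^-1

[H+] = 10^(-1.27) = 5.37 × 10^-2 M
At equilibrium [HA] = 0.0692 − 5.37 × 10^-2 = 1.55 × 10^-2 M
Ka = [H+][A-]/[HA] = (5.37 × 10^-2)² / 1.55 × 10^-2 = 1.9 × 10^-1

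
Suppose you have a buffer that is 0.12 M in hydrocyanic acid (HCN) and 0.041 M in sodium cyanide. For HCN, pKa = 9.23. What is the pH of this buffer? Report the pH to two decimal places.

pH = 8.76

Henderson–Hasselbalch: pH = pKa + log([CN-]/[HCN]) = 9.23 + log(0.041/0.12)
pH = 9.23 + (-0.466) = 8.76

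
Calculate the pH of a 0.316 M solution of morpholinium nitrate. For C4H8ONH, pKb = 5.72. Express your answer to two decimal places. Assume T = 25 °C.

C4H8ONH2+ is the conjugate acid of the weak base C4H8ONH.
Kb = 10^(−5.72) = 1.91 × 10^-6
Ka = Kw/Kb = 1.0×10^-14 / 1.91 × 10^-6 = 5.24 × 10^-9
From the ICE table, Ka = [H+]²/(0.316 − [H+]) = 5.24 × 10^-9.
Assume [H+] ≪ 0.316: [H+] ≈ √(5.24 × 10^-9 × 0.316) = 4.07 × 10^-5 M
pH = −log[H+] = −log(4.07 × 10^-5) = 4.39

pH = 4.39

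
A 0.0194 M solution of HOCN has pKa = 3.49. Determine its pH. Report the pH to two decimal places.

HOCN ⇌ OCN- + H+
Ka = 10^(−3.49) = 3.24 × 10^-4
From the ICE table, Ka = [H+]²/(0.0194 − [H+]) = 3.24 × 10^-4.
[H+] is not negligible relative to C₀; solve [H+]² + 0.000324·[H+] − 6.29e-06 = 0.
[H+] = [−0.000324 + √(0.000324² + 2.51e-05)]/2 = 2.35 × 10^-3 M
pH = −log(2.35 × 10^-3) = 2.63

pH = 2.63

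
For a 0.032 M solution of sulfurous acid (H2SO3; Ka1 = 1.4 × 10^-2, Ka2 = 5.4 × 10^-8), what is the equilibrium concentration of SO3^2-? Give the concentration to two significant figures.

First ionization gives [H+] ≈ [HSO3-] = 1.53 × 10^-2 M.
Second step: Ka2 = [H+][SO3^2-]/[HSO3-] ≈ [SO3^2-] (since [H+] ≈ [HSO3-]).
So [SO3^2-] ≈ Ka2.

5.4 × 10^-8 M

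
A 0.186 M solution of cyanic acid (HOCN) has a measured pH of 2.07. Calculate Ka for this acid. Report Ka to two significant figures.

[H+] = 10^(-2.07) = 8.51 × 10^-3 M
At equilibrium [HA] = 0.186 − 8.51 × 10^-3 = 1.77 × 10^-1 M
Ka = [H+][A-]/[HA] = (8.51 × 10^-3)² / 1.77 × 10^-1 = 4.1 × 10^-4

Ka = 4.1 × 10^-4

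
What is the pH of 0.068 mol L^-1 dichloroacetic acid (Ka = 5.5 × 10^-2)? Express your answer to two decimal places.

pH = 1.40

Cl2CHCOOH ⇌ Cl2CHCOO- + H+
Let x = [H+] at equilibrium. Ka = x²/(0.068 − x).
x is not negligible relative to C₀; solve x² + 0.055·x − 0.00374 = 0.
x = [−0.055 + √(0.055² + 0.015)]/2 = 3.96 × 10^-2 M
pH = −log[H+] = −log(3.96 × 10^-2) = 1.40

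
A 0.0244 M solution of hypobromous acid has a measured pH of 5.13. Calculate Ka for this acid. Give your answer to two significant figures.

Ka = 2.3 × 10^-9

[H+] = 10^(-5.13) = 7.41 × 10^-6 M
At equilibrium [HA] = 0.0244 − 7.41 × 10^-6 = 2.44 × 10^-2 M
Ka = [H+][A-]/[HA] = (7.41 × 10^-6)² / 2.44 × 10^-2 = 2.3 × 10^-9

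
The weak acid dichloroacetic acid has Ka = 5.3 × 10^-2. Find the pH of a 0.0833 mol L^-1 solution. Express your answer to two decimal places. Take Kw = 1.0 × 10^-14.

pH = 1.35

Cl2CHCOOH ⇌ Cl2CHCOO- + H+
Let x = [H+] at equilibrium. Ka = x²/(0.0833 − x).
x is not negligible relative to C₀; solve x² + 0.053·x − 0.00441 = 0.
x = [−0.053 + √(0.053² + 0.0177)]/2 = 4.50 × 10^-2 M
pH = −log(4.50 × 10^-2) = 1.35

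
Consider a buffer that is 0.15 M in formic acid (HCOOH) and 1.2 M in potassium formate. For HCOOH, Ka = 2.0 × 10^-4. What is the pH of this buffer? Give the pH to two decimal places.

pH = 4.60

pKa = −log(2.0 × 10^-4) = 3.699
Henderson–Hasselbalch: pH = pKa + log([HCOO-]/[HCOOH]) = 3.699 + log(1.2/0.15)
pH = 3.699 + (+0.903) = 4.60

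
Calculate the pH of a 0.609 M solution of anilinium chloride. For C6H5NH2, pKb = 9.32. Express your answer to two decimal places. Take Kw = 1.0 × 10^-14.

pH = 2.45

C6H5NH3+ is the conjugate acid of the weak base C6H5NH2.
Kb = 10^(−9.32) = 4.79 × 10^-10
Ka = Kw/Kb = 1.0×10^-14 / 4.79 × 10^-10 = 2.09 × 10^-5
Ka = x²/(0.609 − x) = 2.09 × 10^-5
Neglecting x in the denominator: x = √(2.09 × 10^-5 × 0.609) = 3.57 × 10^-3 M
pH = −log[H+] = −log(3.57 × 10^-3) = 2.45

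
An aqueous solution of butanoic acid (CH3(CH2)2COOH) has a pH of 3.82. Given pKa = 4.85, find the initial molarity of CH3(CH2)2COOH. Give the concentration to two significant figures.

[H+] = 10^(-3.82) = 1.51 × 10^-4 M = x
Ka = 10^(−4.85) = 1.41 × 10^-5
Ka = x²/(C₀ − x) ⇒ C₀ = x + x²/Ka
C₀ = 1.51 × 10^-4 + (1.51 × 10^-4)²/(1.41 × 10^-5) = 1.77 × 10^-3 M

C₀ = 1.8 × 10^-3 M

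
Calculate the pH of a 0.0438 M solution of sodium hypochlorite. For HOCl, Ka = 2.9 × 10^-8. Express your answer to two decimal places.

OCl- is the conjugate base of the weak acid HOCl.
Kb = Kw/Ka = 1.0×10^-14 / 2.9 × 10^-8 = 3.45 × 10^-7
Kb = x²/(0.0438 − x) = 3.45 × 10^-7
Neglecting x in the denominator: x = √(3.45 × 10^-7 × 0.0438) = 1.23 × 10^-4 M
(x/C₀ = 0.28% < 5%, so the approximation holds.)
pOH = −log(1.23 × 10^-4) = 3.91; pH = 14.00 − 3.91 = 10.09

pH = 10.09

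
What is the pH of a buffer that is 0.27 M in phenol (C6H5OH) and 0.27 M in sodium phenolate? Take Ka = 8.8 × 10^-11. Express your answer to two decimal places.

pH = 10.06

pKa = −log(8.8 × 10^-11) = 10.056
pH = pKa + log([A⁻]/[HA]) = 10.056 + log(0.27/0.27)
pH = 10.056 + (+0.000) = 10.06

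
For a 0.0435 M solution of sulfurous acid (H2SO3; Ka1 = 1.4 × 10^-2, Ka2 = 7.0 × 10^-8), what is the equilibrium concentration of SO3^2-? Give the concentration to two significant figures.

7.0 × 10^-8 M

First ionization gives [H+] ≈ [HSO3-] = 1.87 × 10^-2 M.
Second step: Ka2 = [H+][SO3^2-]/[HSO3-] ≈ [SO3^2-] (since [H+] ≈ [HSO3-]).
So [SO3^2-] ≈ Ka2.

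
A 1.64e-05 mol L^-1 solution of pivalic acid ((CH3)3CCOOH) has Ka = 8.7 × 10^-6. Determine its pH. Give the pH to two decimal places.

(CH3)3CCOOH ⇌ (CH3)3CCOO- + H+
Ka = [H+]²/(1.64e-05 − [H+]) = 8.7 × 10^-6
Here C₀/Ka ≈ 1.89, so the small-[H+] approximation fails. Use the quadratic:
[H+] = [−8.7e-06 + √(8.7e-06² + 5.71e-10)]/2 = 8.36 × 10^-6 M
pH = −log(8.36 × 10^-6) = 5.08

pH = 5.08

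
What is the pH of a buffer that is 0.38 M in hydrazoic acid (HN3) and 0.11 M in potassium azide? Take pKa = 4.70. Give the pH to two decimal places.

pH = 4.16

Using pH = pKa + log([base]/[acid]) with [base]/[acid] = 0.11/0.38:
pH = 4.70 + (-0.538) = 4.16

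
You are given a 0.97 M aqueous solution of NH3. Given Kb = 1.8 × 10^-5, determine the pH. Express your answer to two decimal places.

pH = 11.62

NH3 + H2O ⇌ NH4+ + OH-
Kb = x²/(0.97 − x) = 1.8 × 10^-5
Neglecting x in the denominator: x = √(1.8 × 10^-5 × 0.97) = 4.18 × 10^-3 M
(x/C₀ = 0.43% < 5%, so the approximation holds.)
pOH = 2.38, so pH = 14.00 − pOH = 11.62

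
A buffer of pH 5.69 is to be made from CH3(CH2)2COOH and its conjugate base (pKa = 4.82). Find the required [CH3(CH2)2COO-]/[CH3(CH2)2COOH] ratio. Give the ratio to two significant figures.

ratio = 7.4

pH = pKa + log(r) ⇒ log(r) = 5.69 − 4.82 = +0.87
r = [CH3(CH2)2COO-]/[CH3(CH2)2COOH] = 10^(+0.87) = 7.41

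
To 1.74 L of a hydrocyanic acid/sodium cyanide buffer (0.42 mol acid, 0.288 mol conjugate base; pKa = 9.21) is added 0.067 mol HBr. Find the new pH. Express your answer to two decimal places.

pH = 8.87

Added H+ converts CN- to HCN: HCN → 0.487 mol, CN- → 0.221 mol.
pH = pKa + log([A⁻]/[HA]) = 9.21 + log(0.221/0.487) = 9.21 -0.343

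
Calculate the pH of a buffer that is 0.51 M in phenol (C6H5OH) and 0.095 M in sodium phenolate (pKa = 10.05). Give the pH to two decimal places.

pH = 9.32

pH = pKa + log([A⁻]/[HA]) = 10.05 + log(0.095/0.51)
pH = 10.05 + (-0.730) = 9.32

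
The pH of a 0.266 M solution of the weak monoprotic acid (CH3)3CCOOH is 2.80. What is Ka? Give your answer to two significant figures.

Ka = 9.5 × 10^-6

[H+] = 10^(-2.80) = 1.58 × 10^-3 M
At equilibrium [HA] = 0.266 − 1.58 × 10^-3 = 2.64 × 10^-1 M
Ka = [H+][A-]/[HA] = (1.58 × 10^-3)² / 2.64 × 10^-1 = 9.5 × 10^-6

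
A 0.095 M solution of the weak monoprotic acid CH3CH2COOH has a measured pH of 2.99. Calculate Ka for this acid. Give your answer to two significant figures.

Ka = 1.1 × 10^-5

[H+] = 10^(-2.99) = 1.02 × 10^-3 M
At equilibrium [HA] = 0.095 − 1.02 × 10^-3 = 9.40 × 10^-2 M
Ka = [H+][A-]/[HA] = (1.02 × 10^-3)² / 9.40 × 10^-2 = 1.1 × 10^-5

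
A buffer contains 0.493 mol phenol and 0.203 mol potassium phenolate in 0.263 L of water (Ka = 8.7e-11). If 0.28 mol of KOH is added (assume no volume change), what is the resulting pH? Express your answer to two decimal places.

pH = 10.42

OH- converts C6H5OH to C6H5O-: C6H5OH → 0.213 mol, C6H5O- → 0.483 mol.
pKa = −log(8.7 × 10^-11) = 10.060
Henderson–Hasselbalch with mole ratio 0.483/0.213: pH = 10.060 + (+0.356)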